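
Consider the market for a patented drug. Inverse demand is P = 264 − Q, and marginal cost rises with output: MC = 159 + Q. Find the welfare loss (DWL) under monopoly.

Under competition P = MC: 264 − Q = 159 + Q ⇒ Q = 52.5, P = 211.5.
A monopolist chooses Q where MR = MC. MR = 264 − 2Q; setting this equal to 159 + Q gives Q = 35 and P = 229.
CS = ½·(264 − 211.5)·52.5 = 1378.125; PS = (211.5·52.5 − 159·52.5 − ½·1·52.5²) = 1378.125; TS = 2756.25.
CS = ½·(264 − 229)·35 = 612.5; PS = (229·35 − 159·35 − ½·1·35²) = 1837.5; TS = 2450.
DWL = 2756.25 − 2450 = 306.25.

DWL = 306.25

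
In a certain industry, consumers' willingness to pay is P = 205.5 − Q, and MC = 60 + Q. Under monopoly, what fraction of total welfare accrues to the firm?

A monopolist chooses Q where MR = MC. MR = 205.5 − 2Q; setting this equal to 60 + Q gives Q = 48.5 and P = 157.
CS = ½·(205.5 − 157)·48.5 = 1176.125.
PS = P·Q − VC(Q) = 157·48.5 − (60·48.5 + ½·1·48.5²) = 3528.375.
Share captured = PS/TS = 3528.375/4704.5 = 0.75.

PS/TS = 0.75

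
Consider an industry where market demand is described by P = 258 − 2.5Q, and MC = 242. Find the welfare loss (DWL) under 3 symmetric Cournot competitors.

Under competition P = MC = 242, so Q = (258 − 242)/2.5 = 6.4.
Cournot with 3 identical firms: the symmetric best-response condition is 258 − 10q = 242. Each firm produces q = 1.6, total output Q = 4.8, price P = 246.
DWL is the triangle between Q = 4.8 and Q = 6.4: ½·(6.4 − 4.8)·(246 − 242) = 3.2.

DWL = 3.2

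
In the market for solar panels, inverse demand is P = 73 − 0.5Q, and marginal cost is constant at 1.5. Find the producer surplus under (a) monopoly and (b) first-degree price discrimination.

Monopoly: PS = 2556.125; Perfect PD: PS = 5112.25

A monopolist chooses Q where MR = MC. MR = 73 − Q; setting this equal to 1.5 gives Q = 71.5 and P = 37.25.
PS = (37.25 − 1.5)·71.5 = 2556.125.
A perfectly discriminating monopolist sells every unit with P(Q) ≥ MC(Q), so output equals the competitive quantity Q = 143. Each buyer pays their reservation price, so CS = 0 and the firm captures all surplus.
PS = ½·(73 − 1.5)·143 = 5112.25.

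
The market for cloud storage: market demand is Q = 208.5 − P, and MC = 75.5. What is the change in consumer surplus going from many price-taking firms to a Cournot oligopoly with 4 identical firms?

Inverting demand: P = 208.5 − Q.
Competitive firms price at marginal cost: P = 75.5, giving Q = 133.
CS = ½·(208.5 − 75.5)·133 = 8844.5.
With 4 symmetric Cournot firms, each firm's FOC gives 208.5 − 5q = 75.5, so q = 26.6, Q = 4·26.6 = 106.4, and P = 102.1.
CS = ½·(208.5 − 102.1)·106.4 = 5660.48.
Change in consumer surplus: 5660.48 − 8844.5 = −3184.02.

CS falls by 3184.02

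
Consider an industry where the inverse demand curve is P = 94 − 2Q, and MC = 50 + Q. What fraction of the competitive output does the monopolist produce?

A monopolist chooses Q where MR = MC. MR = 94 − 4Q; setting this equal to 50 + Q gives Q = 8.8 and P = 76.4.
Under competition P = MC: 94 − 2Q = 50 + Q ⇒ Q = 44/3, P = 194/3.
Ratio Q_m/Q_c = 8.8/(44/3) = 0.6.

Q_m/Q_c = 0.6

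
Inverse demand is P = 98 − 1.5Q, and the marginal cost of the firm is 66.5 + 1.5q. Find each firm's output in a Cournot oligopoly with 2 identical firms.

In a 2-firm Cournot equilibrium, symmetry and the first-order condition give q = (98 − 66.5)/(6) = 5.25. So Q = 10.5 and P = 82.25.

q_i = 5.25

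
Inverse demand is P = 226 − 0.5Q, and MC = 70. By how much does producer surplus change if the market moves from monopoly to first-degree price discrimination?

PS rises by 12168

Monopoly sets MR = MC: 226 − Q = 70 ⇒ Q = 156, P = 226 − 0.5·156 = 148.
PS = (148 − 70)·156 = 12168.
A perfectly discriminating monopolist sells every unit with P(Q) ≥ MC(Q), so output equals the competitive quantity Q = 312. Each buyer pays their reservation price, so CS = 0 and the firm captures all surplus.
PS = ½·(226 − 70)·312 = 24336.
Change in producer surplus: 24336 − 12168 = 12168.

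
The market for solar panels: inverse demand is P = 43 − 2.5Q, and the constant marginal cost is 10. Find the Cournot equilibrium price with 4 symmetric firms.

Cournot with 4 identical firms: the symmetric best-response condition is 43 − 12.5q = 10. Each firm produces q = 2.64, total output Q = 10.56, price P = 16.6.

P = 16.6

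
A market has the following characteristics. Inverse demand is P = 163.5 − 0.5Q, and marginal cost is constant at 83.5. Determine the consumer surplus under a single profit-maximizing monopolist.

A monopolist chooses Q where MR = MC. MR = 163.5 − Q; setting this equal to 83.5 gives Q = 80 and P = 123.5.
CS = ½·(163.5 − 123.5)·80 = 1600.

CS = 1600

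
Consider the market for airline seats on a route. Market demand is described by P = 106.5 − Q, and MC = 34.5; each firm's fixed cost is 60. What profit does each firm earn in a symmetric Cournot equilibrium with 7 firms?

In a 7-firm Cournot equilibrium, symmetry and the first-order condition give q = (106.5 − 34.5)/(8) = 9. So Q = 63 and P = 43.5.
Each firm's profit = (43.5 − 34.5)·9 − 60 = 21.

π_i = 21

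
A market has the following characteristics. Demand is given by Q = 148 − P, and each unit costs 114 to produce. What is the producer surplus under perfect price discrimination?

Inverting demand: P = 148 − Q.
With perfect price discrimination, output is the efficient level Q = 34 (where demand meets MC), but every buyer pays their willingness to pay: CS = 0 and PS = total surplus.
PS = ½·(148 − 114)·34 = 578.

PS = 578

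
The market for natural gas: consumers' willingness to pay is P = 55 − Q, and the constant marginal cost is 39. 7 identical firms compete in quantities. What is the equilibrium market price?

With 7 symmetric Cournot firms, each firm's FOC gives 55 − 8q = 39, so q = 2, Q = 7·2 = 14, and P = 41.

P = 41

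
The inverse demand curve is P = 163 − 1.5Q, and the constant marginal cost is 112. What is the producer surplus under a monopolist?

The monopolist equates marginal revenue to marginal cost: 163 − 3Q = 112, so Q = 17. From demand, P = 137.5.
PS = (137.5 − 112)·17 = 433.5.

PS = 433.5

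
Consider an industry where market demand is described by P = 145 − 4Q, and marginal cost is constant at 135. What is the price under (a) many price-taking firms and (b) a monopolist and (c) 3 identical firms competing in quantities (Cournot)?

Under competition P = MC = 135, so Q = (145 − 135)/4 = 2.5.
A monopolist chooses Q where MR = MC. MR = 145 − 8Q; setting this equal to 135 gives Q = 1.25 and P = 140.
In a 3-firm Cournot equilibrium, symmetry and the first-order condition give q = (145 − 135)/(16) = 0.625. So Q = 1.875 and P = 137.5.

Competition: P = 135; Monopoly: P = 140; Cournot: P = 137.5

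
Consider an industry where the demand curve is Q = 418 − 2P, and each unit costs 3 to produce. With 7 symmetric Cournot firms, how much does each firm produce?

Inverting demand: P = 209 − 0.5Q.
In a 7-firm Cournot equilibrium, symmetry and the first-order condition give q = (209 − 3)/(4) = 51.5. So Q = 360.5 and P = 28.75.

q_i = 51.5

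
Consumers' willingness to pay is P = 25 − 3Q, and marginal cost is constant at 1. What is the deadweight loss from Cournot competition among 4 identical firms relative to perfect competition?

DWL = 3.84

Competitive firms price at marginal cost: P = 1, giving Q = 8.
With 4 symmetric Cournot firms, each firm's FOC gives 25 − 15q = 1, so q = 1.6, Q = 4·1.6 = 6.4, and P = 5.8.
DWL is the triangle between Q = 6.4 and Q = 8: ½·(8 − 6.4)·(5.8 − 1) = 3.84.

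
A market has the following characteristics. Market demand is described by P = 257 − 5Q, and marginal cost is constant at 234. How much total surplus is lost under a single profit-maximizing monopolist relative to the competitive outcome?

DWL = 13.225

Perfect competition: P = MC = 234, so 257 − 5Q = 234 and Q = 4.6.
A monopolist chooses Q where MR = MC. MR = 257 − 10Q; setting this equal to 234 gives Q = 2.3 and P = 245.5.
DWL is the triangle between Q = 2.3 and Q = 4.6: ½·(4.6 − 2.3)·(245.5 − 234) = 13.225.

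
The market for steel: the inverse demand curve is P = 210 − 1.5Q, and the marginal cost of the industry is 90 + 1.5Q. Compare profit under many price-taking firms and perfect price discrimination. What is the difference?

Profit rises by 1200

Competitive equilibrium sets price equal to marginal cost: 210 − 1.5Q = 90 + 1.5Q, so Q = 40 and P = 150.
Profit = 150·40 − (90·40 + ½·1.5·40²) = 1200.
A perfectly discriminating monopolist sells every unit with P(Q) ≥ MC(Q), so output equals the competitive quantity Q = 40. Each buyer pays their reservation price, so CS = 0 and the firm captures all surplus.
PS equals the full surplus area, 2400. Profit = 2400 = 2400.
Change in profit: 2400 − 1200 = 1200.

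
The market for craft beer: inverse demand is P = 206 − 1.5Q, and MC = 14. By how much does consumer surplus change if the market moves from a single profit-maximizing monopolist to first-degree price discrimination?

Monopoly sets MR = MC: 206 − 3Q = 14 ⇒ Q = 64, P = 206 − 1.5·64 = 110.
CS = ½·(206 − 110)·64 = 3072.
A perfectly discriminating monopolist sells every unit with P(Q) ≥ MC(Q), so output equals the competitive quantity Q = 128. Each buyer pays their reservation price, so CS = 0 and the firm captures all surplus.
CS = 0.
Change in consumer surplus: 0 − 3072 = −3072.

Consumer surplus falls by 3072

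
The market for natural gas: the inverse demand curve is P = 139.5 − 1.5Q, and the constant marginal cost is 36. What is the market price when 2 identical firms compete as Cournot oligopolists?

P = 70.5

With 2 symmetric Cournot firms, each firm's FOC gives 139.5 − 4.5q = 36, so q = 23, Q = 2·23 = 46, and P = 70.5.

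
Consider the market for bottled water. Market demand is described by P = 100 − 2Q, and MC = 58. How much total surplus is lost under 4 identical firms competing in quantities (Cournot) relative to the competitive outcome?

DWL = 17.64

Under competition P = MC = 58, so Q = (100 − 58)/2 = 21.
In a 4-firm Cournot equilibrium, symmetry and the first-order condition give q = (100 − 58)/(10) = 4.2. So Q = 16.8 and P = 66.4.
DWL is the triangle between Q = 16.8 and Q = 21: ½·(21 − 16.8)·(66.4 − 58) = 17.64.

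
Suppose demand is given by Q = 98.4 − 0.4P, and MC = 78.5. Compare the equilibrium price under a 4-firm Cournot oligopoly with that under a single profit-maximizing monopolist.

Inverting demand: P = 246 − 2.5Q.
In a 4-firm Cournot equilibrium, symmetry and the first-order condition give q = (246 − 78.5)/(12.5) = 13.4. So Q = 53.6 and P = 112.
The monopolist equates marginal revenue to marginal cost: 246 − 5Q = 78.5, so Q = 33.5. From demand, P = 162.25.

Cournot: P = 112; Monopoly: P = 162.25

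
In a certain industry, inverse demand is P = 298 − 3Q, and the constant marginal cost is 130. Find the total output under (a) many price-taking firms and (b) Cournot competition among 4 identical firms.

Competition: Q = 56; Cournot: Q = 44.8

Under competition P = MC = 130, so Q = (298 − 130)/3 = 56.
Cournot with 4 identical firms: the symmetric best-response condition is 298 − 15q = 130. Each firm produces q = 11.2, total output Q = 44.8, price P = 163.6.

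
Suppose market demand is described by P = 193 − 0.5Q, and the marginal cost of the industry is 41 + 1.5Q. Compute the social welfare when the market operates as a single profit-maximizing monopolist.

The monopolist equates marginal revenue to marginal cost: 193 − Q = 41 + 1.5Q, so Q = 60.8. From demand, P = 162.6.
CS = ½·(193 − 162.6)·60.8 = 924.16; PS = (162.6·60.8 − 41·60.8 − ½·1.5·60.8²) = 4620.8; TS = 5544.96.

TS = 5544.96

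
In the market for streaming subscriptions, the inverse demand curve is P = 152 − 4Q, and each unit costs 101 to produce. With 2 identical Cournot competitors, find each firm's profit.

Cournot with 2 identical firms: the symmetric best-response condition is 152 − 12q = 101. Each firm produces q = 4.25, total output Q = 8.5, price P = 118.
Each firm's profit = (118 − 101)·4.25 = 72.25.

π_i = 72.25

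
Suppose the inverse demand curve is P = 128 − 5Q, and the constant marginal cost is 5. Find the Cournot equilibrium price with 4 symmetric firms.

In a 4-firm Cournot equilibrium, symmetry and the first-order condition give q = (128 − 5)/(25) = 4.92. So Q = 19.68 and P = 29.6.

P = 29.6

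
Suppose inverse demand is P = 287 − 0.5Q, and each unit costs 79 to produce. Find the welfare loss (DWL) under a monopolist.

DWL = 10816

Perfect competition: P = MC = 79, so 287 − 0.5Q = 79 and Q = 416.
The monopolist equates marginal revenue to marginal cost: 287 − Q = 79, so Q = 208. From demand, P = 183.
DWL is the triangle between Q = 208 and Q = 416: ½·(416 − 208)·(183 − 79) = 10816.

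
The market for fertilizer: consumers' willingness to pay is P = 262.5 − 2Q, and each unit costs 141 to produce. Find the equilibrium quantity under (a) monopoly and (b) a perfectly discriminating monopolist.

The monopolist equates marginal revenue to marginal cost: 262.5 − 4Q = 141, so Q = 30.375. From demand, P = 201.75.
With perfect price discrimination, output is the efficient level Q = 60.75 (where demand meets MC), but every buyer pays their willingness to pay: CS = 0 and PS = total surplus.

Monopoly: Q = 30.375; Perfect PD: Q = 60.75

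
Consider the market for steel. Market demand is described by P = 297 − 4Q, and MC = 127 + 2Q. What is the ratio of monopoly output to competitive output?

Monopoly sets MR = MC: 297 − 8Q = 127 + 2Q ⇒ Q = 17, P = 297 − 4·17 = 229.
Competitive equilibrium sets price equal to marginal cost: 297 − 4Q = 127 + 2Q, so Q = 85/3 and P = 551/3.
Ratio Q_m/Q_c = 17/(85/3) = 0.6.

Q_m/Q_c = 0.6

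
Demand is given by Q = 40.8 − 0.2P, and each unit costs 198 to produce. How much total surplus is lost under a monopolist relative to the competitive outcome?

Inverting demand: P = 204 − 5Q.
Competitive firms price at marginal cost: P = 198, giving Q = 1.2.
Monopoly sets MR = MC: 204 − 10Q = 198 ⇒ Q = 0.6, P = 204 − 5·0.6 = 201.
DWL is the triangle between Q = 0.6 and Q = 1.2: ½·(1.2 − 0.6)·(201 − 198) = 0.9.

DWL = 0.9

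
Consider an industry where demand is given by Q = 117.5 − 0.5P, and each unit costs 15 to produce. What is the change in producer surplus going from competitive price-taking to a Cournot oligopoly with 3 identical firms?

Inverting demand: P = 235 − 2Q.
Perfect competition: P = MC = 15, so 235 − 2Q = 15 and Q = 110.
PS = (15 − 15)·110 = 0.
In a 3-firm Cournot equilibrium, symmetry and the first-order condition give q = (235 − 15)/(8) = 27.5. So Q = 82.5 and P = 70.
PS = (70 − 15)·82.5 = 4537.5.
Change in producer surplus: 4537.5 − 0 = 4537.5.

Producer surplus rises by 4537.5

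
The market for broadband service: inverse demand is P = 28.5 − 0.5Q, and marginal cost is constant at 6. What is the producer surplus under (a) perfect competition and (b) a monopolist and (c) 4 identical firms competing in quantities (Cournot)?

Competitive firms price at marginal cost: P = 6, giving Q = 45.
PS = (6 − 6)·45 = 0.
The monopolist equates marginal revenue to marginal cost: 28.5 − Q = 6, so Q = 22.5. From demand, P = 17.25.
PS = (17.25 − 6)·22.5 = 253.125.
Cournot with 4 identical firms: the symmetric best-response condition is 28.5 − 2.5q = 6. Each firm produces q = 9, total output Q = 36, price P = 10.5.
PS = (10.5 − 6)·36 = 162.

Competition: PS = 0; Monopoly: PS = 253.125; Cournot: PS = 162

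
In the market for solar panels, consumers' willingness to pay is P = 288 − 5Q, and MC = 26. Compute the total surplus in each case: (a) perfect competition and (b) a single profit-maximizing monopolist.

Competition: TS = 6864.4; Monopoly: TS = 5148.3

Under competition P = MC = 26, so Q = (288 − 26)/5 = 52.4.
CS = ½·(288 − 26)·52.4 = 6864.4; PS = (26 − 26)·52.4 = 0; TS = 6864.4.
A monopolist chooses Q where MR = MC. MR = 288 − 10Q; setting this equal to 26 gives Q = 26.2 and P = 157.
CS = ½·(288 − 157)·26.2 = 1716.1; PS = (157 − 26)·26.2 = 3432.2; TS = 5148.3.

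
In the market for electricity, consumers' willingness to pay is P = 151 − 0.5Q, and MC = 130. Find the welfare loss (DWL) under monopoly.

Competitive firms price at marginal cost: P = 130, giving Q = 42.
The monopolist equates marginal revenue to marginal cost: 151 − Q = 130, so Q = 21. From demand, P = 140.5.
DWL is the triangle between Q = 21 and Q = 42: ½·(42 − 21)·(140.5 − 130) = 110.25.

DWL = 110.25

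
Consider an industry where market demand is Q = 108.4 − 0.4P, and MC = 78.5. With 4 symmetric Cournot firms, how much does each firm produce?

q_i = 15.4

Inverting demand: P = 271 − 2.5Q.
In a 4-firm Cournot equilibrium, symmetry and the first-order condition give q = (271 − 78.5)/(12.5) = 15.4. So Q = 61.6 and P = 117.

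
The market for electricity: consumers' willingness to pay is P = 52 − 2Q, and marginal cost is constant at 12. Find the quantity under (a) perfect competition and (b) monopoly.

Under competition P = MC = 12, so Q = (52 − 12)/2 = 20.
A monopolist chooses Q where MR = MC. MR = 52 − 4Q; setting this equal to 12 gives Q = 10 and P = 32.

Competition: Q = 20; Monopoly: Q = 10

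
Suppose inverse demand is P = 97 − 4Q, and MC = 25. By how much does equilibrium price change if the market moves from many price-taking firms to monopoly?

P rises by 36

Perfect competition: P = MC = 25, so 97 − 4Q = 25 and Q = 18.
A monopolist chooses Q where MR = MC. MR = 97 − 8Q; setting this equal to 25 gives Q = 9 and P = 61.
Change in equilibrium price: 61 − 25 = 36.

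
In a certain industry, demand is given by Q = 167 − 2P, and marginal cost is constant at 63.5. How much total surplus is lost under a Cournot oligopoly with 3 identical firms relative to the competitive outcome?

Inverting demand: P = 83.5 − 0.5Q.
Competitive firms price at marginal cost: P = 63.5, giving Q = 40.
In a 3-firm Cournot equilibrium, symmetry and the first-order condition give q = (83.5 − 63.5)/(2) = 10. So Q = 30 and P = 68.5.
DWL is the triangle between Q = 30 and Q = 40: ½·(40 − 30)·(68.5 − 63.5) = 25.

DWL = 25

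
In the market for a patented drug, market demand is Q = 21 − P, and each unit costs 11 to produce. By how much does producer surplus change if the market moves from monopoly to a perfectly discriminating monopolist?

Inverting demand: P = 21 − Q.
A monopolist chooses Q where MR = MC. MR = 21 − 2Q; setting this equal to 11 gives Q = 5 and P = 16.
PS = (16 − 11)·5 = 25.
With perfect price discrimination, output is the efficient level Q = 10 (where demand meets MC), but every buyer pays their willingness to pay: CS = 0 and PS = total surplus.
PS = ½·(21 − 11)·10 = 50.
Change in producer surplus: 50 − 25 = 25.

PS rises by 25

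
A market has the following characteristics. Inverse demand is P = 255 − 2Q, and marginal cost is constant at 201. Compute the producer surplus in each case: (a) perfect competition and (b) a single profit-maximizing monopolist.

Perfect competition: P = MC = 201, so 255 − 2Q = 201 and Q = 27.
PS = (201 − 201)·27 = 0.
A monopolist chooses Q where MR = MC. MR = 255 − 4Q; setting this equal to 201 gives Q = 13.5 and P = 228.
PS = (228 − 201)·13.5 = 364.5.

Competition: PS = 0; Monopoly: PS = 364.5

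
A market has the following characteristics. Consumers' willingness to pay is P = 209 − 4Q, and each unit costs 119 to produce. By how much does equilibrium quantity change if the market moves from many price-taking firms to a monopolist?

Q falls by 11.25

Under competition P = MC = 119, so Q = (209 − 119)/4 = 22.5.
The monopolist equates marginal revenue to marginal cost: 209 − 8Q = 119, so Q = 11.25. From demand, P = 164.
Change in equilibrium quantity: 11.25 − 22.5 = −11.25.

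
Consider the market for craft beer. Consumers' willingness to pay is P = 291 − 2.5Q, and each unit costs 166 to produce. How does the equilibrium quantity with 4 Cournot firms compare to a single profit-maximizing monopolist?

In a 4-firm Cournot equilibrium, symmetry and the first-order condition give q = (291 − 166)/(12.5) = 10. So Q = 40 and P = 191.
Monopoly sets MR = MC: 291 − 5Q = 166 ⇒ Q = 25, P = 291 − 2.5·25 = 228.5.

Cournot: Q = 40; Monopoly: Q = 25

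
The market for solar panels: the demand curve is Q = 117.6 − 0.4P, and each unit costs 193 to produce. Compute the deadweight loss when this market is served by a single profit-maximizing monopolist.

DWL = 510.05

Inverting demand: P = 294 − 2.5Q.
Under competition P = MC = 193, so Q = (294 − 193)/2.5 = 40.4.
Monopoly sets MR = MC: 294 − 5Q = 193 ⇒ Q = 20.2, P = 294 − 2.5·20.2 = 243.5.
DWL is the triangle between Q = 20.2 and Q = 40.4: ½·(40.4 − 20.2)·(243.5 − 193) = 510.05.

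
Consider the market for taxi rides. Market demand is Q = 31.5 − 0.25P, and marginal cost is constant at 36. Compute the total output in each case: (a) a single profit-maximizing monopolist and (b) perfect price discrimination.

Inverting demand: P = 126 − 4Q.
The monopolist equates marginal revenue to marginal cost: 126 − 8Q = 36, so Q = 11.25. From demand, P = 81.
With perfect price discrimination, output is the efficient level Q = 22.5 (where demand meets MC), but every buyer pays their willingness to pay: CS = 0 and PS = total surplus.

Monopoly: Q = 11.25; Perfect PD: Q = 22.5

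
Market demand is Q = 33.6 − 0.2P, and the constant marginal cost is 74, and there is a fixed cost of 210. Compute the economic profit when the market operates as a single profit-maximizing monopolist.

Inverting demand: P = 168 − 5Q.
The monopolist equates marginal revenue to marginal cost: 168 − 10Q = 74, so Q = 9.4. From demand, P = 121.
Profit = (121 − 74)·9.4 − 210 = 231.8.

Profit = 231.8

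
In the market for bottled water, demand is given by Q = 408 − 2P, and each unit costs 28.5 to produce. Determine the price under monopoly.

P = 116.25

Inverting demand: P = 204 − 0.5Q.
A monopolist chooses Q where MR = MC. MR = 204 − Q; setting this equal to 28.5 gives Q = 175.5 and P = 116.25.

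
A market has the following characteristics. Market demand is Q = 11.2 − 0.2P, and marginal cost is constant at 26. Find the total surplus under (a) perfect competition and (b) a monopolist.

Inverting demand: P = 56 − 5Q.
Competitive firms price at marginal cost: P = 26, giving Q = 6.
CS = ½·(56 − 26)·6 = 90; PS = (26 − 26)·6 = 0; TS = 90.
Monopoly sets MR = MC: 56 − 10Q = 26 ⇒ Q = 3, P = 56 − 5·3 = 41.
CS = ½·(56 − 41)·3 = 22.5; PS = (41 − 26)·3 = 45; TS = 67.5.

Competition: TS = 90; Monopoly: TS = 67.5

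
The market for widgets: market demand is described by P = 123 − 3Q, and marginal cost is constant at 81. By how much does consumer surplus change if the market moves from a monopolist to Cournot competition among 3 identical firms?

Consumer surplus rises by 91.875

Monopoly sets MR = MC: 123 − 6Q = 81 ⇒ Q = 7, P = 123 − 3·7 = 102.
CS = ½·(123 − 102)·7 = 73.5.
With 3 symmetric Cournot firms, each firm's FOC gives 123 − 12q = 81, so q = 3.5, Q = 3·3.5 = 10.5, and P = 91.5.
CS = ½·(123 − 91.5)·10.5 = 165.375.
Change in consumer surplus: 165.375 − 73.5 = 91.875.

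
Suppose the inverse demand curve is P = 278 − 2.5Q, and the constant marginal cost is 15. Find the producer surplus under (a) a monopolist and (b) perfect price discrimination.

The monopolist equates marginal revenue to marginal cost: 278 − 5Q = 15, so Q = 52.6. From demand, P = 146.5.
PS = (146.5 − 15)·52.6 = 6916.9.
A perfectly discriminating monopolist sells every unit with P(Q) ≥ MC(Q), so output equals the competitive quantity Q = 105.2. Each buyer pays their reservation price, so CS = 0 and the firm captures all surplus.
PS = ½·(278 − 15)·105.2 = 13833.8.

Monopoly: PS = 6916.9; Perfect PD: PS = 13833.8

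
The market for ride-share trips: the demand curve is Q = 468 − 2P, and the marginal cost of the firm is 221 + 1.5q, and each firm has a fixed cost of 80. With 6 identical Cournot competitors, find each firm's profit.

π_i = −71.55

Inverting demand: P = 234 − 0.5Q.
Cournot with 6 identical firms: the symmetric best-response condition is 234 − 3.5q = 221 + 1.5q. Each firm produces q = 2.6, total output Q = 15.6, price P = 226.2.
Each firm's profit = 226.2·2.6 − (221·2.6 + ½·1.5·2.6²) − 80 = −71.55.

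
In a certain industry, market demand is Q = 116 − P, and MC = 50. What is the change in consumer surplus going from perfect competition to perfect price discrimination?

Consumer surplus falls by 2178

Inverting demand: P = 116 − Q.
Competitive firms price at marginal cost: P = 50, giving Q = 66.
CS = ½·(116 − 50)·66 = 2178.
A perfectly discriminating monopolist sells every unit with P(Q) ≥ MC(Q), so output equals the competitive quantity Q = 66. Each buyer pays their reservation price, so CS = 0 and the firm captures all surplus.
CS = 0.
Change in consumer surplus: 0 − 2178 = −2178.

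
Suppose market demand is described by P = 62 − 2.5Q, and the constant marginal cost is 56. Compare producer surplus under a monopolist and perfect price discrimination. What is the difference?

PS rises by 3.6

A monopolist chooses Q where MR = MC. MR = 62 − 5Q; setting this equal to 56 gives Q = 1.2 and P = 59.
PS = (59 − 56)·1.2 = 3.6.
A perfectly discriminating monopolist sells every unit with P(Q) ≥ MC(Q), so output equals the competitive quantity Q = 2.4. Each buyer pays their reservation price, so CS = 0 and the firm captures all surplus.
PS = ½·(62 − 56)·2.4 = 7.2.
Change in producer surplus: 7.2 − 3.6 = 3.6.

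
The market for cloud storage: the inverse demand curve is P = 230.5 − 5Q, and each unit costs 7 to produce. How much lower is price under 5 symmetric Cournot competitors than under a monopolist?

Price falls by 74.5

A monopolist chooses Q where MR = MC. MR = 230.5 − 10Q; setting this equal to 7 gives Q = 22.35 and P = 118.75.
With 5 symmetric Cournot firms, each firm's FOC gives 230.5 − 30q = 7, so q = 7.45, Q = 5·7.45 = 37.25, and P = 44.25.
Change in price: 44.25 − 118.75 = −74.5.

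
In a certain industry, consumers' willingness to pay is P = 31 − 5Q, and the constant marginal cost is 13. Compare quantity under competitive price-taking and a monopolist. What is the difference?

Q falls by 1.8

Under competition P = MC = 13, so Q = (31 − 13)/5 = 3.6.
A monopolist chooses Q where MR = MC. MR = 31 − 10Q; setting this equal to 13 gives Q = 1.8 and P = 22.
Change in quantity: 1.8 − 3.6 = −1.8.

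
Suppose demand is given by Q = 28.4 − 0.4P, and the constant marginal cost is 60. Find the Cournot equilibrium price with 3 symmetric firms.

P = 62.75

Inverting demand: P = 71 − 2.5Q.
In a 3-firm Cournot equilibrium, symmetry and the first-order condition give q = (71 − 60)/(10) = 1.1. So Q = 3.3 and P = 62.75.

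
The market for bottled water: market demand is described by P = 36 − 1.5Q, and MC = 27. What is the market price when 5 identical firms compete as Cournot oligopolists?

With 5 symmetric Cournot firms, each firm's FOC gives 36 − 9q = 27, so q = 1, Q = 5·1 = 5, and P = 28.5.

P = 28.5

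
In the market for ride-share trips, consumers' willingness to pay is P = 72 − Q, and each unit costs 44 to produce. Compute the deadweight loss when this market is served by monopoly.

Perfect competition: P = MC = 44, so 72 − Q = 44 and Q = 28.
A monopolist chooses Q where MR = MC. MR = 72 − 2Q; setting this equal to 44 gives Q = 14 and P = 58.
DWL is the triangle between Q = 14 and Q = 28: ½·(28 − 14)·(58 − 44) = 98.

DWL = 98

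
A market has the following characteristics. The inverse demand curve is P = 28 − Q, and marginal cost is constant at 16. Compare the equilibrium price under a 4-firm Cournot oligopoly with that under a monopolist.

Cournot: P = 18.4; Monopoly: P = 22

Cournot with 4 identical firms: the symmetric best-response condition is 28 − 5q = 16. Each firm produces q = 2.4, total output Q = 9.6, price P = 18.4.
A monopolist chooses Q where MR = MC. MR = 28 − 2Q; setting this equal to 16 gives Q = 6 and P = 22.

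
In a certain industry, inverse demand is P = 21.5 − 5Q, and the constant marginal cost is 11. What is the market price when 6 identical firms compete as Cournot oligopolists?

Cournot with 6 identical firms: the symmetric best-response condition is 21.5 − 35q = 11. Each firm produces q = 0.3, total output Q = 1.8, price P = 12.5.

P = 12.5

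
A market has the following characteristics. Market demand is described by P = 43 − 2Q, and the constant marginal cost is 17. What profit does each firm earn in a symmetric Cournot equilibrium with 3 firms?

Cournot with 3 identical firms: the symmetric best-response condition is 43 − 8q = 17. Each firm produces q = 3.25, total output Q = 9.75, price P = 23.5.
Each firm's profit = (23.5 − 17)·3.25 = 21.125.

π_i = 21.125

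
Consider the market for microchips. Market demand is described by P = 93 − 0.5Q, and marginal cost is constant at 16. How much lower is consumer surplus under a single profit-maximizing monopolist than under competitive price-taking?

Consumer surplus falls by 4446.75

Competitive firms price at marginal cost: P = 16, giving Q = 154.
CS = ½·(93 − 16)·154 = 5929.
The monopolist equates marginal revenue to marginal cost: 93 − Q = 16, so Q = 77. From demand, P = 54.5.
CS = ½·(93 − 54.5)·77 = 1482.25.
Change in consumer surplus: 1482.25 − 5929 = −4446.75.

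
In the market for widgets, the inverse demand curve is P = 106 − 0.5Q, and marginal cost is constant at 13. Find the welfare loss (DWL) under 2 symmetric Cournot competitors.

DWL = 961

Perfect competition: P = MC = 13, so 106 − 0.5Q = 13 and Q = 186.
In a 2-firm Cournot equilibrium, symmetry and the first-order condition give q = (106 − 13)/(1.5) = 62. So Q = 124 and P = 44.
DWL is the triangle between Q = 124 and Q = 186: ½·(186 − 124)·(44 − 13) = 961.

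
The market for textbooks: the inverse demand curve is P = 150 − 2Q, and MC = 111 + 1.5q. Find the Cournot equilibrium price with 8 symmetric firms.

Cournot with 8 identical firms: the symmetric best-response condition is 150 − 18q = 111 + 1.5q. Each firm produces q = 2, total output Q = 16, price P = 118.

P = 118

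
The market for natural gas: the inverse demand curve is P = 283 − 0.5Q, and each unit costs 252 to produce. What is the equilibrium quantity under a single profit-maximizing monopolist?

The monopolist equates marginal revenue to marginal cost: 283 − Q = 252, so Q = 31. From demand, P = 267.5.

Q = 31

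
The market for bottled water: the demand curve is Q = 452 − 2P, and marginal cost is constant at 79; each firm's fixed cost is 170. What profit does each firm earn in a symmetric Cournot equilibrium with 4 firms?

Inverting demand: P = 226 − 0.5Q.
With 4 symmetric Cournot firms, each firm's FOC gives 226 − 2.5q = 79, so q = 58.8, Q = 4·58.8 = 235.2, and P = 108.4.
Each firm's profit = (108.4 − 79)·58.8 − 170 = 1558.72.

π_i = 1558.72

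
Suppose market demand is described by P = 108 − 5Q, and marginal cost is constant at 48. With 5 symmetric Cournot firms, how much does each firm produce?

In a 5-firm Cournot equilibrium, symmetry and the first-order condition give q = (108 − 48)/(30) = 2. So Q = 10 and P = 58.

q_i = 2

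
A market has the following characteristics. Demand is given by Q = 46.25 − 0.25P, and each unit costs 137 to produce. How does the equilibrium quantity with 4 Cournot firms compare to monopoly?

Cournot: Q = 9.6; Monopoly: Q = 6

Inverting demand: P = 185 − 4Q.
In a 4-firm Cournot equilibrium, symmetry and the first-order condition give q = (185 − 137)/(20) = 2.4. So Q = 9.6 and P = 146.6.
The monopolist equates marginal revenue to marginal cost: 185 − 8Q = 137, so Q = 6. From demand, P = 161.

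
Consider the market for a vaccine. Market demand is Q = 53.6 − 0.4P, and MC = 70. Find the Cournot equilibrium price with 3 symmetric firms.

P = 86

Inverting demand: P = 134 − 2.5Q.
In a 3-firm Cournot equilibrium, symmetry and the first-order condition give q = (134 − 70)/(10) = 6.4. So Q = 19.2 and P = 86.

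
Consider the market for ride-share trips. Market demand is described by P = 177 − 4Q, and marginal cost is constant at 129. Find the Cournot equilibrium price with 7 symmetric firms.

P = 135

Cournot with 7 identical firms: the symmetric best-response condition is 177 − 32q = 129. Each firm produces q = 1.5, total output Q = 10.5, price P = 135.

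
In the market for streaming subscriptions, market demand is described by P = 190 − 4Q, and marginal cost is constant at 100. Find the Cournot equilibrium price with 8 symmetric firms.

With 8 symmetric Cournot firms, each firm's FOC gives 190 − 36q = 100, so q = 2.5, Q = 8·2.5 = 20, and P = 110.

P = 110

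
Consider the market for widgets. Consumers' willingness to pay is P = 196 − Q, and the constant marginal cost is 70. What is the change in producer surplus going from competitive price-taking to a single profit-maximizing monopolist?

Producer surplus rises by 3969

Under competition P = MC = 70, so Q = (196 − 70)/1 = 126.
PS = (70 − 70)·126 = 0.
A monopolist chooses Q where MR = MC. MR = 196 − 2Q; setting this equal to 70 gives Q = 63 and P = 133.
PS = (133 − 70)·63 = 3969.
Change in producer surplus: 3969 − 0 = 3969.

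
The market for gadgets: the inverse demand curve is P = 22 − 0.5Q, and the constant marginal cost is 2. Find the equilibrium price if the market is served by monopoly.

A monopolist chooses Q where MR = MC. MR = 22 − Q; setting this equal to 2 gives Q = 20 and P = 12.

P = 12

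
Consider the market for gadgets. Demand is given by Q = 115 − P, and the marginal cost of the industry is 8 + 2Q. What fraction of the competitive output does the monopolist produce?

Q_m/Q_c = 0.75

Inverting demand: P = 115 − Q.
Monopoly sets MR = MC: 115 − 2Q = 8 + 2Q ⇒ Q = 26.75, P = 115 − 26.75 = 88.25.
Competitive equilibrium sets price equal to marginal cost: 115 − Q = 8 + 2Q, so Q = 107/3 and P = 238/3.
Ratio Q_m/Q_c = 26.75/(107/3) = 0.75.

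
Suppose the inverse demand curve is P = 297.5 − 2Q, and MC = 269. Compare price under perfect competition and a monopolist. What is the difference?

Price rises by 14.25

Competitive firms price at marginal cost: P = 269, giving Q = 14.25.
The monopolist equates marginal revenue to marginal cost: 297.5 − 4Q = 269, so Q = 7.125. From demand, P = 283.25.
Change in price: 283.25 − 269 = 14.25.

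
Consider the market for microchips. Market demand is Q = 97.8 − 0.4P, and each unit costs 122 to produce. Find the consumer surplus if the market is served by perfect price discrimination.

CS = 0

Inverting demand: P = 244.5 − 2.5Q.
Under first-degree price discrimination the firm charges each unit its demand price and produces up to where P = MC, i.e. Q = 49. Consumer surplus is zero; producer surplus equals total surplus.
CS = 0.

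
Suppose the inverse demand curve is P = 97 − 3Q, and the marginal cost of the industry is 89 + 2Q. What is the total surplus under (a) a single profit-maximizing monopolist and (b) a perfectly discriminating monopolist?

Monopoly: TS = 5.5; Perfect PD: TS = 6.4

Monopoly sets MR = MC: 97 − 6Q = 89 + 2Q ⇒ Q = 1, P = 97 − 3·1 = 94.
CS = ½·(97 − 94)·1 = 1.5; PS = (94·1 − 89·1 − ½·2·1²) = 4; TS = 5.5.
Under first-degree price discrimination the firm charges each unit its demand price and produces up to where P = MC, i.e. Q = 1.6. Consumer surplus is zero; producer surplus equals total surplus.
TS = 6.4 (equal to competitive TS).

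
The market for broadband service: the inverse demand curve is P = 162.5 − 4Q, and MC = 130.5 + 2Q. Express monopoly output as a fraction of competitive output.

A monopolist chooses Q where MR = MC. MR = 162.5 − 8Q; setting this equal to 130.5 + 2Q gives Q = 3.2 and P = 149.7.
Competitive equilibrium sets price equal to marginal cost: 162.5 − 4Q = 130.5 + 2Q, so Q = 16/3 and P = 847/6.
Ratio Q_m/Q_c = 3.2/(16/3) = 0.6.

Q_m/Q_c = 0.6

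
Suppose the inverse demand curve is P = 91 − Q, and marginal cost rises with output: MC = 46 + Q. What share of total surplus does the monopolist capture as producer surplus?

PS/TS = 0.75

Monopoly sets MR = MC: 91 − 2Q = 46 + Q ⇒ Q = 15, P = 91 − 15 = 76.
CS = ½·(91 − 76)·15 = 112.5.
PS = P·Q − VC(Q) = 76·15 − (46·15 + ½·1·15²) = 337.5.
Share captured = PS/TS = 337.5/450 = 0.75.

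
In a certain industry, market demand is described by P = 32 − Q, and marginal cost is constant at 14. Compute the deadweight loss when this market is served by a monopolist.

Perfect competition: P = MC = 14, so 32 − Q = 14 and Q = 18.
A monopolist chooses Q where MR = MC. MR = 32 − 2Q; setting this equal to 14 gives Q = 9 and P = 23.
DWL is the triangle between Q = 9 and Q = 18: ½·(18 − 9)·(23 − 14) = 40.5.

DWL = 40.5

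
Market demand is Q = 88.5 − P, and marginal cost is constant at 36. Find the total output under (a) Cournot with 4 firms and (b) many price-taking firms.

Cournot: Q = 42; Competition: Q = 52.5

Inverting demand: P = 88.5 − Q.
Cournot with 4 identical firms: the symmetric best-response condition is 88.5 − 5q = 36. Each firm produces q = 10.5, total output Q = 42, price P = 46.5.
Under competition P = MC = 36, so Q = (88.5 − 36)/1 = 52.5.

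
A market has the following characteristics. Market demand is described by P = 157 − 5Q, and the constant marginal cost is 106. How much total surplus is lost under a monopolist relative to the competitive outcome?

DWL = 65.025

Competitive firms price at marginal cost: P = 106, giving Q = 10.2.
A monopolist chooses Q where MR = MC. MR = 157 − 10Q; setting this equal to 106 gives Q = 5.1 and P = 131.5.
DWL is the triangle between Q = 5.1 and Q = 10.2: ½·(10.2 − 5.1)·(131.5 − 106) = 65.025.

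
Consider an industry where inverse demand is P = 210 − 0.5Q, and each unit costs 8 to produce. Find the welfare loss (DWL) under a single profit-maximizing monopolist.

Under competition P = MC = 8, so Q = (210 − 8)/0.5 = 404.
Monopoly sets MR = MC: 210 − Q = 8 ⇒ Q = 202, P = 210 − 0.5·202 = 109.
DWL is the triangle between Q = 202 and Q = 404: ½·(404 − 202)·(109 − 8) = 10201.

DWL = 10201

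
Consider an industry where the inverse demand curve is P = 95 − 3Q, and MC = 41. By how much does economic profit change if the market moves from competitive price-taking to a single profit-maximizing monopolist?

Economic profit rises by 243

Under competition P = MC = 41, so Q = (95 − 41)/3 = 18.
Profit = (41 − 41)·18 = 0.
A monopolist chooses Q where MR = MC. MR = 95 − 6Q; setting this equal to 41 gives Q = 9 and P = 68.
Profit = (68 − 41)·9 = 243.
Change in economic profit: 243 − 0 = 243.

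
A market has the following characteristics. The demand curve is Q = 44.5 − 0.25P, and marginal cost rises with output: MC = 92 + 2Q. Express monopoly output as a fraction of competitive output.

Inverting demand: P = 178 − 4Q.
The monopolist equates marginal revenue to marginal cost: 178 − 8Q = 92 + 2Q, so Q = 8.6. From demand, P = 143.6.
Competitive equilibrium sets price equal to marginal cost: 178 − 4Q = 92 + 2Q, so Q = 43/3 and P = 362/3.
Ratio Q_m/Q_c = 8.6/(43/3) = 0.6.

Q_m/Q_c = 0.6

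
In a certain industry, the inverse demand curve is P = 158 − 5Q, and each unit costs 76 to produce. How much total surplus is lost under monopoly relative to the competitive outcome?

DWL = 168.1

Under competition P = MC = 76, so Q = (158 − 76)/5 = 16.4.
The monopolist equates marginal revenue to marginal cost: 158 − 10Q = 76, so Q = 8.2. From demand, P = 117.
DWL is the triangle between Q = 8.2 and Q = 16.4: ½·(16.4 − 8.2)·(117 − 76) = 168.1.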